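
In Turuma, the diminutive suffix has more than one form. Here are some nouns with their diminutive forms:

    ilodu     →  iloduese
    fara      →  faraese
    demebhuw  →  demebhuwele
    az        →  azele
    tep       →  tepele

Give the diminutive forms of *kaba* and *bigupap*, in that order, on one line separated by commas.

kabaese, bigupapele

The suffix is conditioned by the final sound: -ele when the stem ends in a consonant (*demebhuw*, *az*, *tep*); -ese when the stem ends in a vowel (*ilodu*, *fara*).
Since the final sound of *kaba* is /a/ (a vowel), it takes -ese, giving *kabaese*.
*bigupap* — final sound /p/ (a consonant) → -ele → *bigupapele*.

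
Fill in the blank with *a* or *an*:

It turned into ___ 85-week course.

The indefinite article is chosen by the initial *sound* of the following word, not its spelling.
The number *85* is spoken "eighty-…", beginning with /ˈeɪti/ — a vowel sound.
So the article is *an*: It turned into an 85-week course.

an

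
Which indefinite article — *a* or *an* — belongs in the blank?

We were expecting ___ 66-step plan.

The indefinite article is chosen by the initial *sound* of the following word, not its spelling.
The number *66* is spoken "sixty-…", beginning with /ˈsɪksti/ — a consonant sound.
So the article is *a*: We were expecting a 66-step plan.

a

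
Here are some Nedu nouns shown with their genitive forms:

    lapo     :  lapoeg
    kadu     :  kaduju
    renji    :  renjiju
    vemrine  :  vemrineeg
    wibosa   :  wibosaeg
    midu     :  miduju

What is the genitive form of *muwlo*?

muwloeg

The pattern is height harmony: -ju when the last vowel of the stem is a high vowel (*kadu*, *renji*, *midu*); -eg when the last vowel of the stem is a non-high vowel (*lapo*, *vemrine*, *wibosa*).
The last vowel of *muwlo* is /o/, which is a non-high vowel, so the suffix is -eg, giving *muwloeg*.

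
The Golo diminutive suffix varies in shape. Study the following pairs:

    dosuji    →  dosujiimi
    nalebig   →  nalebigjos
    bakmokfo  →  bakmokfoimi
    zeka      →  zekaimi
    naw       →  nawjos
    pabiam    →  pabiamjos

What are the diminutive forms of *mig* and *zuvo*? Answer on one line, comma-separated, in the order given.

migjos, zuvoimi

Looking at the final sound of each stem: -jos when the stem ends in a consonant (*nalebig*, *naw*, *pabiam*); -imi when the stem ends in a vowel (*dosuji*, *bakmokfo*, *zeka*).
The final sound of *mig* is /g/, which is a consonant, so the suffix is -jos, giving *migjos*.
Since the final sound of *zuvo* is /o/ (a vowel), it takes -imi, giving *zuvoimi*.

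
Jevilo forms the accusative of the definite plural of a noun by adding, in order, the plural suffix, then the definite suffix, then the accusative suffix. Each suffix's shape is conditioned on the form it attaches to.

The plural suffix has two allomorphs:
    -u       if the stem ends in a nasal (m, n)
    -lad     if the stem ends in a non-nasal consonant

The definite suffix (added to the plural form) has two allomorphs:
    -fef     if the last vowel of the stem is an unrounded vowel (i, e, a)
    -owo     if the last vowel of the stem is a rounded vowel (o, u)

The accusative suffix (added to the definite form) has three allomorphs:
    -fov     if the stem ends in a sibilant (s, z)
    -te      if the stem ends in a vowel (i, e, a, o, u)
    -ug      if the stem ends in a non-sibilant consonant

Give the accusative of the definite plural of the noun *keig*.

keigladfefug

Since the final consonant of *keig* is /g/ (non-nasal), it takes -lad, giving *keiglad*.
The plural form *keiglad*: last vowel = /a/, an unrounded vowel → -fef → *keigladfef*.
The definite form *keigladfef* — final sound /f/ (a non-sibilant consonant) → -ug → *keigladfefug*.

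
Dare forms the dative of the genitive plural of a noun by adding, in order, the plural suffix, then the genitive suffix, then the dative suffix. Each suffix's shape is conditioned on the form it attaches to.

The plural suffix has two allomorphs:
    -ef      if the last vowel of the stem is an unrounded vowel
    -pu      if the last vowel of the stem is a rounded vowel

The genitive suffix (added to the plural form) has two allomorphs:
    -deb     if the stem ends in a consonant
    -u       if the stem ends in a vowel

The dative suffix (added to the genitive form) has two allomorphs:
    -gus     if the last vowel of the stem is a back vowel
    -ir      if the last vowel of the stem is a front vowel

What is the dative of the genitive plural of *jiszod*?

jiszodpuugus

The last vowel of *jiszod* is /o/, which is a rounded vowel, so the plural suffix is -pu, giving *jiszodpu*.
The plural form *jiszodpu*: final sound = /u/, a vowel → -u → *jiszodpuu*.
The genitive form *jiszodpuu*: last vowel = /u/, a back vowel → -gus → *jiszodpuugus*.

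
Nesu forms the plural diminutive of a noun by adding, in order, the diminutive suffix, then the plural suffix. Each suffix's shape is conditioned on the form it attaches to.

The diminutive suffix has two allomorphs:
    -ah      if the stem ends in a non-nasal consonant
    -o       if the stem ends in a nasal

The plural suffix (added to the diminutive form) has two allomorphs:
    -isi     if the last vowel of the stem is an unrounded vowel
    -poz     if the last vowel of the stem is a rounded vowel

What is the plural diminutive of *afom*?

afomopoz

*afom* — final consonant /m/ (a nasal) → -o → *afomo*.
The diminutive form *afomo* — last vowel /o/ (a rounded vowel) → -poz → *afomopoz*.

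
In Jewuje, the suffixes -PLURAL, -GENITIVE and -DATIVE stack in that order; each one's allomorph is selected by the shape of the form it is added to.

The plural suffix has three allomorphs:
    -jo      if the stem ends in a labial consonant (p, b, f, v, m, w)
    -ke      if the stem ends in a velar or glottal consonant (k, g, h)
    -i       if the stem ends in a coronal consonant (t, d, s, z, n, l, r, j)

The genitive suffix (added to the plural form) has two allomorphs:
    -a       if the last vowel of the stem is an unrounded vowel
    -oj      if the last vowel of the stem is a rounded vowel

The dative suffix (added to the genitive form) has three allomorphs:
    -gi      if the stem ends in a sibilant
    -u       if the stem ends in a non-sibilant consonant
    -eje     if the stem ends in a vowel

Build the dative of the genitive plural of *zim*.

zimjooju

The final consonant of *zim* is /m/, which is labial, so the plural suffix is -jo, giving *zimjo*.
Since the last vowel of the plural form *zimjo* is /o/ (a rounded vowel), it takes -oj, giving *zimjooj*.
The genitive form *zimjooj* — final sound /j/ (a non-sibilant consonant) → -u → *zimjooju*.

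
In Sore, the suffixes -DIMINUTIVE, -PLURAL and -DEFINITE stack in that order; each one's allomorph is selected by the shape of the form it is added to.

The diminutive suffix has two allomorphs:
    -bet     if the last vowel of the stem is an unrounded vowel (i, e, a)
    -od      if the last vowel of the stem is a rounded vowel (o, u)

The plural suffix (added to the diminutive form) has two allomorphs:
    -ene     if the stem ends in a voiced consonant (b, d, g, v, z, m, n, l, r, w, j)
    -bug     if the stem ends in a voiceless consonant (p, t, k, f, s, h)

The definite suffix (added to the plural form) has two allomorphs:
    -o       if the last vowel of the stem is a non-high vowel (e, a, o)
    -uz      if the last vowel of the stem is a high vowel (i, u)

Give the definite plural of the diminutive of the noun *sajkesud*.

*sajkesud*: last vowel = /u/, a rounded vowel → -od → *sajkesudod*.
The diminutive form *sajkesudod*: final consonant = /d/, voiced → -ene → *sajkesudodene*.
The plural form *sajkesudodene* — last vowel /e/ (a non-high vowel) → -o → *sajkesudodeneo*.

sajkesudodeneo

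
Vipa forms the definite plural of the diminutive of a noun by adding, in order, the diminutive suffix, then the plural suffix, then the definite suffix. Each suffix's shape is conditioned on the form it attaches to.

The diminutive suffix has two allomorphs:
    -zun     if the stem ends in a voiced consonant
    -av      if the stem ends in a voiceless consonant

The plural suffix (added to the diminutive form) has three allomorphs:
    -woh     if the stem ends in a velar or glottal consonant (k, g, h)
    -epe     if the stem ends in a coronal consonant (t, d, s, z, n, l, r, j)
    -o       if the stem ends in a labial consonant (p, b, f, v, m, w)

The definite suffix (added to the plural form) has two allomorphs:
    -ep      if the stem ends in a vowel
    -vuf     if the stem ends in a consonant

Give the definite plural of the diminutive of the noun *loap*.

The final consonant of *loap* is /p/, which is voiceless, so the diminutive suffix is -av, giving *loapav*.
The diminutive form *loapav* — final consonant /v/ (labial) → -o → *loapavo*.
The plural form *loapavo* — final sound /o/ (a vowel) → -ep → *loapavoep*.

loapavoep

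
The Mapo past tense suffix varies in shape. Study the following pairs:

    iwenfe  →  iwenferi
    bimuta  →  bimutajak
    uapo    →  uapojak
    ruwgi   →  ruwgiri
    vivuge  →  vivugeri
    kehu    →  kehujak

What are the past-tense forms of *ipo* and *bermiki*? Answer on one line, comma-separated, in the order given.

ipojak, bermikiri

The suffix is conditioned by the last vowel: -ri when the last vowel of the stem is a front vowel (*iwenfe*, *ruwgi*, *vivuge*); -jak when the last vowel of the stem is a back vowel (*bimuta*, *uapo*, *kehu*).
*ipo* — last vowel /o/ (a back vowel) → -jak → *ipojak*.
*bermiki* — last vowel /i/ (a front vowel) → -ri → *bermikiri*.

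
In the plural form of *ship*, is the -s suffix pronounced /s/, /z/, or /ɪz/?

/s/

The stem *ship* ends in a voiceless non-sibilant consonant.
The plural suffix surfaces as /ɪz/ after sibilants, /s/ after other voiceless consonants, and /z/ after other voiced sounds.
So the plural -s on *ship* is pronounced /s/.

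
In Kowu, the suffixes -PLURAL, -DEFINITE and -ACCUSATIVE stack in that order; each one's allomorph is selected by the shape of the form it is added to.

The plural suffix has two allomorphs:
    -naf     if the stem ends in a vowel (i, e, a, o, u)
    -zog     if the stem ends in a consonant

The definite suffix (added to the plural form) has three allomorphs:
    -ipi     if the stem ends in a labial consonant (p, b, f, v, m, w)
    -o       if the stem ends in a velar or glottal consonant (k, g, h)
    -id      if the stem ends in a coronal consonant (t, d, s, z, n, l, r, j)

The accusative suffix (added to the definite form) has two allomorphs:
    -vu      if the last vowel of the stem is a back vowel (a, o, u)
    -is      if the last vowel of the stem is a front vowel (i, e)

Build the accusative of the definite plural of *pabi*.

pabinafipiis

Since the final sound of *pabi* is /i/ (a vowel), it takes -naf, giving *pabinaf*.
The plural form *pabinaf*: final consonant = /f/, labial → -ipi → *pabinafipi*.
Since the last vowel of the definite form *pabinafipi* is /i/ (a front vowel), it takes -is, giving *pabinafipiis*.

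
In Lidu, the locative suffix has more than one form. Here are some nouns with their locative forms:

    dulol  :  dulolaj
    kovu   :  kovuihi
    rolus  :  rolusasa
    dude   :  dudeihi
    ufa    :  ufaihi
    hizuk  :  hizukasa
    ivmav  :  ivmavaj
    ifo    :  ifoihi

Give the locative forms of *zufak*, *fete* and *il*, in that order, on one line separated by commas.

zufakasa, feteihi, ilaj

The suffix is conditioned by the final sound: -asa when the stem ends in a voiceless consonant (*rolus*, *hizuk*); -aj when the stem ends in a voiced consonant (*dulol*, *ivmav*); -ihi when the stem ends in a vowel (*kovu*, *dude*, *ufa*, *ifo*).
The final sound of *zufak* is /k/, which is a voiceless consonant, so the suffix is -asa, giving *zufakasa*.
The final sound of *fete* is /e/, which is a vowel, so the suffix is -ihi, giving *feteihi*.
*il*: final sound = /l/, a voiced consonant → -aj → *ilaj*.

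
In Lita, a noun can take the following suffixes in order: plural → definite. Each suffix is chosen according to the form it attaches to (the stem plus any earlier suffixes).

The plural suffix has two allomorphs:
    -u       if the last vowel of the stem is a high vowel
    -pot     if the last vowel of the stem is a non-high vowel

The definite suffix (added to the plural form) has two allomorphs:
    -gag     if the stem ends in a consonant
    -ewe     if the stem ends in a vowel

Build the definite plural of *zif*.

zifuewe

Since the last vowel of *zif* is /i/ (a high vowel), it takes -u, giving *zifu*.
Since the final sound of the plural form *zifu* is /u/ (a vowel), it takes -ewe, giving *zifuewe*.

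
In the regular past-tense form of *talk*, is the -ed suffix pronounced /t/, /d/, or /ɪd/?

/t/

The stem *talk* ends in a voiceless consonant other than /t/.
The -ed suffix is realized as /ɪd/ after /t, d/; as /t/ after other voiceless consonants; and as /d/ after other voiced sounds.
So -ed on *talk* is pronounced /t/.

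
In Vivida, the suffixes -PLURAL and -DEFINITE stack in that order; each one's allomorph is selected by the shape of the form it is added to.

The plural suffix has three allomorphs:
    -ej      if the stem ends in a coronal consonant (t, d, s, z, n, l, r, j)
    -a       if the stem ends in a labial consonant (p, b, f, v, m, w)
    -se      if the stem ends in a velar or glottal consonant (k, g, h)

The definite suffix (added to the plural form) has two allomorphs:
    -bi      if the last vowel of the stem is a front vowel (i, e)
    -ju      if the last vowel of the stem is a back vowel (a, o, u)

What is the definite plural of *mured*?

muredejbi

Since the final consonant of *mured* is /d/ (coronal), it takes -ej, giving *muredej*.
Since the last vowel of the plural form *muredej* is /e/ (a front vowel), it takes -bi, giving *muredejbi*.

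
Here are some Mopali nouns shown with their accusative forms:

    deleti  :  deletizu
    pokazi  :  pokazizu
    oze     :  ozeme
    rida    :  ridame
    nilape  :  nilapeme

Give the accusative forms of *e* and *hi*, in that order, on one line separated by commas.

The pattern is height harmony: -zu when the last vowel of the stem is a high vowel (*deleti*, *pokazi*); -me when the last vowel of the stem is a non-high vowel (*oze*, *rida*, *nilape*).
The last vowel of *e* is /e/, which is a non-high vowel, so the suffix is -me, giving *eme*.
Since the last vowel of *hi* is /i/ (a high vowel), it takes -zu, giving *hizu*.

eme, hizu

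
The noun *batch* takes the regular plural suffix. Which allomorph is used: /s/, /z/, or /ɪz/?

The stem *batch* ends in a sibilant (/s, z, ʃ, ʒ, tʃ, dʒ/).
The plural suffix surfaces as /ɪz/ after sibilants, /s/ after other voiceless consonants, and /z/ after other voiced sounds.
So the plural -s on *batch* is pronounced /ɪz/.

/ɪz/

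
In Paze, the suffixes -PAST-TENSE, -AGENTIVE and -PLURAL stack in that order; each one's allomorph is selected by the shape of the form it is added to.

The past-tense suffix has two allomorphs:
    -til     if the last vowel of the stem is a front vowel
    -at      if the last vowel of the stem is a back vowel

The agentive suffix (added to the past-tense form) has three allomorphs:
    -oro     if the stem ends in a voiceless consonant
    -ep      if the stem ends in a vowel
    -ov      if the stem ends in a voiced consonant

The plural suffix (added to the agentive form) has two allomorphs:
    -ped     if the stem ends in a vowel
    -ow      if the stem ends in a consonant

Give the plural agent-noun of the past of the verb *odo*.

odoatoroped

*odo* — last vowel /o/ (a back vowel) → -at → *odoat*.
The final sound of the past-tense form *odoat* is /t/, which is a voiceless consonant, so the agentive suffix is -oro, giving *odoatoro*.
The agentive form *odoatoro* — final sound /o/ (a vowel) → -ped → *odoatoroped*.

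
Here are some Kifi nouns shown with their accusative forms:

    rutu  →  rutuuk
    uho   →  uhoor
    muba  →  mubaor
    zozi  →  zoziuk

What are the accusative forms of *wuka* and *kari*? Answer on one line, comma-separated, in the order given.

The pattern is height harmony: -uk when the last vowel of the stem is a high vowel (*rutu*, *zozi*); -or when the last vowel of the stem is a non-high vowel (*uho*, *muba*).
Since the last vowel of *wuka* is /a/ (a non-high vowel), it takes -or, giving *wukaor*.
Since the last vowel of *kari* is /i/ (a high vowel), it takes -uk, giving *kariuk*.

wukaor, kariuk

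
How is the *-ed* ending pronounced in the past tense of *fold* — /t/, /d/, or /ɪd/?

The stem *fold* ends in /t/ or /d/.
The -ed suffix is realized as /ɪd/ after /t, d/; as /t/ after other voiceless consonants; and as /d/ after other voiced sounds.
So -ed on *fold* is pronounced /ɪd/.

/ɪd/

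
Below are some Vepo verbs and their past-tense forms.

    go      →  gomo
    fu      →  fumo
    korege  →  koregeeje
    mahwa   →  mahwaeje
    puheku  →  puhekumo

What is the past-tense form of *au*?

aumo

Looking at the last vowel of each stem: -mo when the last vowel of the stem is a rounded vowel (*go*, *fu*, *puheku*); -eje when the last vowel of the stem is an unrounded vowel (*korege*, *mahwa*).
Since the last vowel of *au* is /u/ (a rounded vowel), it takes -mo, giving *aumo*.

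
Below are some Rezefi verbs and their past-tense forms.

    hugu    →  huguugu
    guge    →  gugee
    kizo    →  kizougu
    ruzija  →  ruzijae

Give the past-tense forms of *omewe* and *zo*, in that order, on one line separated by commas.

Looking at the last vowel of each stem: -ugu when the last vowel of the stem is a rounded vowel (*hugu*, *kizo*); -e when the last vowel of the stem is an unrounded vowel (*guge*, *ruzija*).
The last vowel of *omewe* is /e/, which is an unrounded vowel, so the suffix is -e, giving *omewee*.
Since the last vowel of *zo* is /o/ (a rounded vowel), it takes -ugu, giving *zougu*.

omewee, zougu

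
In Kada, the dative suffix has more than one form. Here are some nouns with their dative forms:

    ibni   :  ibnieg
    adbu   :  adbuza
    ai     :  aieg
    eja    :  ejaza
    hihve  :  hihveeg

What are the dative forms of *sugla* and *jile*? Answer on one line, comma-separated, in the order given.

suglaza, jileeg

The suffix is conditioned by the last vowel: -eg when the last vowel of the stem is a front vowel (*ibni*, *ai*, *hihve*); -za when the last vowel of the stem is a back vowel (*adbu*, *eja*).
*sugla*: last vowel = /a/, a back vowel → -za → *suglaza*.
*jile*: last vowel = /e/, a front vowel → -eg → *jileeg*.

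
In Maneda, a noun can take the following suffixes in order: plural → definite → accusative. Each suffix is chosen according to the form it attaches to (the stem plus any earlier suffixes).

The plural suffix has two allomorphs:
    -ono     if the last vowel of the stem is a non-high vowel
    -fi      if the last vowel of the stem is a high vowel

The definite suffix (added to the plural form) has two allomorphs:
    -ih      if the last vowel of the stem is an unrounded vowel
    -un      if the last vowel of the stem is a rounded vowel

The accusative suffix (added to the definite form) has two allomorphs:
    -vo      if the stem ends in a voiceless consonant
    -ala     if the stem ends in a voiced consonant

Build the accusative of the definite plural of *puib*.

*puib* — last vowel /i/ (a high vowel) → -fi → *puibfi*.
Since the last vowel of the plural form *puibfi* is /i/ (an unrounded vowel), it takes -ih, giving *puibfiih*.
Since the final consonant of the definite form *puibfiih* is /h/ (voiceless), it takes -vo, giving *puibfiihvo*.

puibfiihvo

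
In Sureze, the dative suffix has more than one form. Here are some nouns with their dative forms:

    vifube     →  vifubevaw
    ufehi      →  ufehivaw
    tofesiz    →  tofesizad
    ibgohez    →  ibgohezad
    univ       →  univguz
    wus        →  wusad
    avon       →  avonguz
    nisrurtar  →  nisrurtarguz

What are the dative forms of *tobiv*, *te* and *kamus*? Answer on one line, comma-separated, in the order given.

tobivguz, tevaw, kamusad

Looking at the final sound of each stem: -ad when the stem ends in a sibilant (*tofesiz*, *ibgohez*, *wus*); -guz when the stem ends in a non-sibilant consonant (*univ*, *avon*, *nisrurtar*); -vaw when the stem ends in a vowel (*vifube*, *ufehi*).
*tobiv*: final sound = /v/, a non-sibilant consonant → -guz → *tobivguz*.
*te*: final sound = /e/, a vowel → -vaw → *tevaw*.
*kamus* — final sound /s/ (a sibilant) → -ad → *kamusad*.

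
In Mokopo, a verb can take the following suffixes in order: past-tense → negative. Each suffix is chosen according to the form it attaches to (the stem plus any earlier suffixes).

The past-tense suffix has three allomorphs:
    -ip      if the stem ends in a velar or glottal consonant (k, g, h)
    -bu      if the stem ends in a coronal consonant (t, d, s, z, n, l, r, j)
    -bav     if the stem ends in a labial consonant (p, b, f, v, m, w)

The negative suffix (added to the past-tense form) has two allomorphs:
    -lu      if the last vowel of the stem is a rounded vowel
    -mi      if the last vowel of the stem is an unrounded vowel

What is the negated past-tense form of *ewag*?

ewagipmi

*ewag* — final consonant /g/ (velar/glottal) → -ip → *ewagip*.
Since the last vowel of the past-tense form *ewagip* is /i/ (an unrounded vowel), it takes -mi, giving *ewagipmi*.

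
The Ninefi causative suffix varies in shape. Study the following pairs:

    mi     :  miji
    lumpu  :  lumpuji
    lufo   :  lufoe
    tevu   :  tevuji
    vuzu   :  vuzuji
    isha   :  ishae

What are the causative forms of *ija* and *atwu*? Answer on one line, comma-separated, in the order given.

The suffix is conditioned by the last vowel: -ji when the last vowel of the stem is a high vowel (*mi*, *lumpu*, *tevu*, *vuzu*); -e when the last vowel of the stem is a non-high vowel (*lufo*, *isha*).
*ija* — last vowel /a/ (a non-high vowel) → -e → *ijae*.
*atwu*: last vowel = /u/, a high vowel → -ji → *atwuji*.

ijae, atwuji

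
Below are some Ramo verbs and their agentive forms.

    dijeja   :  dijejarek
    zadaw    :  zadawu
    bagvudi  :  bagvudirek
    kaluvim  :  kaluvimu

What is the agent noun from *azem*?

The pattern is consonant vs. vowel: -u when the stem ends in a consonant (*zadaw*, *kaluvim*); -rek when the stem ends in a vowel (*dijeja*, *bagvudi*).
*azem* — final sound /m/ (a consonant) → -u → *azemu*.

azemu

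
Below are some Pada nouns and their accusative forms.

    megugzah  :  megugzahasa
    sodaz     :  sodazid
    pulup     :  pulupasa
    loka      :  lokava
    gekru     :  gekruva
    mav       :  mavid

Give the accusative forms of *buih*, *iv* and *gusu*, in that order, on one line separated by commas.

buihasa, ivid, gusuva

The pattern is voicing of the final sound: -asa when the stem ends in a voiceless consonant (*megugzah*, *pulup*); -id when the stem ends in a voiced consonant (*sodaz*, *mav*); -va when the stem ends in a vowel (*loka*, *gekru*).
*buih*: final sound = /h/, a voiceless consonant → -asa → *buihasa*.
Since the final sound of *iv* is /v/ (a voiced consonant), it takes -id, giving *ivid*.
*gusu* — final sound /u/ (a vowel) → -va → *gusuva*.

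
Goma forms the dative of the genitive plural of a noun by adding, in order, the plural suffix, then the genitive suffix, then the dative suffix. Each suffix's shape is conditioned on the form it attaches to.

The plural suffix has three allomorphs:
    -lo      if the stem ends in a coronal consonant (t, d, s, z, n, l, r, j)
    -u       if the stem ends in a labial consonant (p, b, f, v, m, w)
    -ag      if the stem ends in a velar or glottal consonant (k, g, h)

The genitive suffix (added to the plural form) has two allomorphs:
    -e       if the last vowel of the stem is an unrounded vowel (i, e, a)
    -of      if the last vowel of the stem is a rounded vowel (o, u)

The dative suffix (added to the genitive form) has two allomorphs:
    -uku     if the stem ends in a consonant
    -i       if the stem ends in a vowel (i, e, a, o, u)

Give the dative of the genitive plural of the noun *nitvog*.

*nitvog* — final consonant /g/ (velar/glottal) → -ag → *nitvogag*.
The plural form *nitvogag*: last vowel = /a/, an unrounded vowel → -e → *nitvogage*.
The genitive form *nitvogage* — final sound /e/ (a vowel) → -i → *nitvogagei*.

nitvogagei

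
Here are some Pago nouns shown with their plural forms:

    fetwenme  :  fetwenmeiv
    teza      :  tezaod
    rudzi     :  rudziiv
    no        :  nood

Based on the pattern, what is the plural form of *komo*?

Looking at the last vowel of each stem: -iv when the last vowel of the stem is a front vowel (*fetwenme*, *rudzi*); -od when the last vowel of the stem is a back vowel (*teza*, *no*).
The last vowel of *komo* is /o/, which is a back vowel, so the suffix is -od, giving *komood*.

komood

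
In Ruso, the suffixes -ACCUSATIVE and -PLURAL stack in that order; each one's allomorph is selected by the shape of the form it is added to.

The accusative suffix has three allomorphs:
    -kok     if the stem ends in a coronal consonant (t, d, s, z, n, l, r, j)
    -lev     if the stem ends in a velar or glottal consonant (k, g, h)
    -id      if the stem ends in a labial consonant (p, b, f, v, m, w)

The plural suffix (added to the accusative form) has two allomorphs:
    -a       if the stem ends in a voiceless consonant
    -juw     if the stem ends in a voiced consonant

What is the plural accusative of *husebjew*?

husebjewidjuw

*husebjew*: final consonant = /w/, labial → -id → *husebjewid*.
The accusative form *husebjewid* — final consonant /d/ (voiced) → -juw → *husebjewidjuw*.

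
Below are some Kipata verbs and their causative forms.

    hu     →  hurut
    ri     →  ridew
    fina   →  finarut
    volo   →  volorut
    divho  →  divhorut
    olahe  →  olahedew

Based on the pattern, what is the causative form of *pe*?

Looking at the last vowel of each stem: -dew when the last vowel of the stem is a front vowel (*ri*, *olahe*); -rut when the last vowel of the stem is a back vowel (*hu*, *fina*, *volo*, *divho*).
*pe* — last vowel /e/ (a front vowel) → -dew → *pedew*.

pedew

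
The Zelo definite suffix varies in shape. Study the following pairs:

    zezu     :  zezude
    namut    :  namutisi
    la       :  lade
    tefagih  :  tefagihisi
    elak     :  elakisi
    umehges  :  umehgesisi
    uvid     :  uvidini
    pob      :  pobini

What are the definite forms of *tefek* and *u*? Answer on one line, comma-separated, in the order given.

tefekisi, ude

The alternation tracks the final sound of the stem — -isi when the stem ends in a voiceless consonant (*namut*, *tefagih*, *elak*, *umehges*); -ini when the stem ends in a voiced consonant (*uvid*, *pob*); -de when the stem ends in a vowel (*zezu*, *la*).
The final sound of *tefek* is /k/, which is a voiceless consonant, so the suffix is -isi, giving *tefekisi*.
*u* — final sound /u/ (a vowel) → -de → *ude*.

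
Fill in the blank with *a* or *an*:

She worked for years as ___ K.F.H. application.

a

The indefinite article is chosen by the initial *sound* of the following word, not its spelling.
The initialism *K.F.H.* is read letter by letter; the first letter, K, is pronounced /keɪ/, which begins with a consonant sound.
So the article is *a*: She worked for years as a K.F.H. application.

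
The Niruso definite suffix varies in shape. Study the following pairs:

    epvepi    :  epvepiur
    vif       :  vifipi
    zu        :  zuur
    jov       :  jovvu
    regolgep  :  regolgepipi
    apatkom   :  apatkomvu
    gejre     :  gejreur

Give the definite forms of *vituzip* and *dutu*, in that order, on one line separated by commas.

vituzipipi, dutuur

The alternation tracks the final sound of the stem — -ipi when the stem ends in a voiceless consonant (*vif*, *regolgep*); -vu when the stem ends in a voiced consonant (*jov*, *apatkom*); -ur when the stem ends in a vowel (*epvepi*, *zu*, *gejre*).
*vituzip*: final sound = /p/, a voiceless consonant → -ipi → *vituzipipi*.
*dutu*: final sound = /u/, a vowel → -ur → *dutuur*.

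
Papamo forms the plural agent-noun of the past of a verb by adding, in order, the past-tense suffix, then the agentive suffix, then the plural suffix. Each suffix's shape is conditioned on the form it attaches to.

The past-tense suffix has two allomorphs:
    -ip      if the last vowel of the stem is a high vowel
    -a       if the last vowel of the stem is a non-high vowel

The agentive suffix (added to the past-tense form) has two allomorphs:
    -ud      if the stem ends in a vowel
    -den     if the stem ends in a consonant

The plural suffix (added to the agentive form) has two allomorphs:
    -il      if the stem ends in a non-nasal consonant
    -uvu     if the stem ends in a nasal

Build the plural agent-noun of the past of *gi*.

giipdenuvu

Since the last vowel of *gi* is /i/ (a high vowel), it takes -ip, giving *giip*.
The final sound of the past-tense form *giip* is /p/, which is a consonant, so the agentive suffix is -den, giving *giipden*.
The agentive form *giipden*: final consonant = /n/, a nasal → -uvu → *giipdenuvu*.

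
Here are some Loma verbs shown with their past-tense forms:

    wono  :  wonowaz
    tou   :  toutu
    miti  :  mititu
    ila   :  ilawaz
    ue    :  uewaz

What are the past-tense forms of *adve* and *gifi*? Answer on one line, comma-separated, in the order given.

advewaz, gifitu

The suffix is conditioned by the last vowel: -tu when the last vowel of the stem is a high vowel (*tou*, *miti*); -waz when the last vowel of the stem is a non-high vowel (*wono*, *ila*, *ue*).
Since the last vowel of *adve* is /e/ (a non-high vowel), it takes -waz, giving *advewaz*.
The last vowel of *gifi* is /i/, which is a high vowel, so the suffix is -tu, giving *gifitu*.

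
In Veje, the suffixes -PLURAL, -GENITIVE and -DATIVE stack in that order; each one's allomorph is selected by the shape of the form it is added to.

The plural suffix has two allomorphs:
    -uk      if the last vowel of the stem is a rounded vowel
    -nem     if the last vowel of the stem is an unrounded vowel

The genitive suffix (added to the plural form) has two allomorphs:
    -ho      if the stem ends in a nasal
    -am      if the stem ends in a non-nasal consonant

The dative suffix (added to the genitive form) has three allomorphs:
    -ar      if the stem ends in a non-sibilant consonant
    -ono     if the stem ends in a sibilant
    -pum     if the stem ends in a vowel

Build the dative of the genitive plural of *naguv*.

Since the last vowel of *naguv* is /u/ (a rounded vowel), it takes -uk, giving *naguvuk*.
The plural form *naguvuk* — final consonant /k/ (non-nasal) → -am → *naguvukam*.
The genitive form *naguvukam*: final sound = /m/, a non-sibilant consonant → -ar → *naguvukamar*.

naguvukamar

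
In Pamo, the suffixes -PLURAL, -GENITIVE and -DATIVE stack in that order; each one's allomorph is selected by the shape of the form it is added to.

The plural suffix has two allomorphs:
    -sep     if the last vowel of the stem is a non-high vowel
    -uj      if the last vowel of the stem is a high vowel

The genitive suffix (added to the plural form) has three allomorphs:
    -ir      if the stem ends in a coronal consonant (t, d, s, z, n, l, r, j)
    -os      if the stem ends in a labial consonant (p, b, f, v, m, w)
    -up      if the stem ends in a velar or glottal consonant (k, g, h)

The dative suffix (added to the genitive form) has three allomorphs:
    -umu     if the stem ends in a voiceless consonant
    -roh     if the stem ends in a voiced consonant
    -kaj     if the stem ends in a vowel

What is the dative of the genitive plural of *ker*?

The last vowel of *ker* is /e/, which is a non-high vowel, so the plural suffix is -sep, giving *kersep*.
The plural form *kersep*: final consonant = /p/, labial → -os → *kersepos*.
The genitive form *kersepos* — final sound /s/ (a voiceless consonant) → -umu → *kerseposumu*.

kerseposumu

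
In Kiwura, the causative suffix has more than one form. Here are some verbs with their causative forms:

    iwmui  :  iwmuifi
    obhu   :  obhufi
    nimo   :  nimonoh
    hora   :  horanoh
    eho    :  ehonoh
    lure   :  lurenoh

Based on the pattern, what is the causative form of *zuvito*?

Looking at the last vowel of each stem: -fi when the last vowel of the stem is a high vowel (*iwmui*, *obhu*); -noh when the last vowel of the stem is a non-high vowel (*nimo*, *hora*, *eho*, *lure*).
Since the last vowel of *zuvito* is /o/ (a non-high vowel), it takes -noh, giving *zuvitonoh*.

zuvitonoh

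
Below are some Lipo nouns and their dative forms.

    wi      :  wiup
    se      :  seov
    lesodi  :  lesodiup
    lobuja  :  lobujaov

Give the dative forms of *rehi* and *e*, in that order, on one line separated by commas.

rehiup, eov

The pattern is height harmony: -up when the last vowel of the stem is a high vowel (*wi*, *lesodi*); -ov when the last vowel of the stem is a non-high vowel (*se*, *lobuja*).
*rehi* — last vowel /i/ (a high vowel) → -up → *rehiup*.
Since the last vowel of *e* is /e/ (a non-high vowel), it takes -ov, giving *eov*.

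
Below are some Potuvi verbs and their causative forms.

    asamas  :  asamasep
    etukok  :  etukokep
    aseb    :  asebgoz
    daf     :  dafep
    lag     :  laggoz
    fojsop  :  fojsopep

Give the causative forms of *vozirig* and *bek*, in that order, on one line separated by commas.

The alternation tracks the final consonant of the stem — -ep when the stem ends in a voiceless consonant (*asamas*, *etukok*, *daf*, *fojsop*); -goz when the stem ends in a voiced consonant (*aseb*, *lag*).
*vozirig*: final consonant = /g/, voiced → -goz → *voziriggoz*.
The final consonant of *bek* is /k/, which is voiceless, so the suffix is -ep, giving *bekep*.

voziriggoz, bekep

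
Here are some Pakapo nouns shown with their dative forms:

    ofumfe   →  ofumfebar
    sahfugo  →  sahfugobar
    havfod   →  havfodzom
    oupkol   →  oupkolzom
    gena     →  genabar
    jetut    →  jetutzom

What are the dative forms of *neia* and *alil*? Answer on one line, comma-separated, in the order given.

neiabar, alilzom

The suffix is conditioned by the final sound: -zom when the stem ends in a consonant (*havfod*, *oupkol*, *jetut*); -bar when the stem ends in a vowel (*ofumfe*, *sahfugo*, *gena*).
*neia* — final sound /a/ (a vowel) → -bar → *neiabar*.
*alil*: final sound = /l/, a consonant → -zom → *alilzom*.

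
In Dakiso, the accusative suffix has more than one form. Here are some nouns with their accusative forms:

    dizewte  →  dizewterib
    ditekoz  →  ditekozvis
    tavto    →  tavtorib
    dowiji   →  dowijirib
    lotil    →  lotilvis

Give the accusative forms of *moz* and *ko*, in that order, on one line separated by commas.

mozvis, korib

The pattern is consonant vs. vowel: -vis when the stem ends in a consonant (*ditekoz*, *lotil*); -rib when the stem ends in a vowel (*dizewte*, *tavto*, *dowiji*).
Since the final sound of *moz* is /z/ (a consonant), it takes -vis, giving *mozvis*.
Since the final sound of *ko* is /o/ (a vowel), it takes -rib, giving *korib*.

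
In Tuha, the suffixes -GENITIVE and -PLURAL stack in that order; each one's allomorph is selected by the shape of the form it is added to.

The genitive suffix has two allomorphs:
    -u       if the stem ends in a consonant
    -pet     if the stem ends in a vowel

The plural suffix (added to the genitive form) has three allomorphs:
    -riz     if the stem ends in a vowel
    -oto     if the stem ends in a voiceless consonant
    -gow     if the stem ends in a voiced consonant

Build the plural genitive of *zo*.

*zo*: final sound = /o/, a vowel → -pet → *zopet*.
Since the final sound of the genitive form *zopet* is /t/ (a voiceless consonant), it takes -oto, giving *zopetoto*.

zopetoto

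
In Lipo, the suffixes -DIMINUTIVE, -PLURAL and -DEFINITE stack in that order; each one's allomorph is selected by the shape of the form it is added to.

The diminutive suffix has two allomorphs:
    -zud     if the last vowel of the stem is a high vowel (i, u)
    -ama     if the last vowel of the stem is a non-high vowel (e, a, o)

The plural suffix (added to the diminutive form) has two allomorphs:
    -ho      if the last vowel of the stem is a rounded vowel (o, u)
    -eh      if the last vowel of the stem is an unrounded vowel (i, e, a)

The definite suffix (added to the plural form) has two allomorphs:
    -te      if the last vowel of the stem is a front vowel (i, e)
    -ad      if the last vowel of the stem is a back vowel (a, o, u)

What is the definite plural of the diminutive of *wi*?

wizudhoad

Since the last vowel of *wi* is /i/ (a high vowel), it takes -zud, giving *wizud*.
The diminutive form *wizud*: last vowel = /u/, a rounded vowel → -ho → *wizudho*.
The plural form *wizudho* — last vowel /o/ (a back vowel) → -ad → *wizudhoad*.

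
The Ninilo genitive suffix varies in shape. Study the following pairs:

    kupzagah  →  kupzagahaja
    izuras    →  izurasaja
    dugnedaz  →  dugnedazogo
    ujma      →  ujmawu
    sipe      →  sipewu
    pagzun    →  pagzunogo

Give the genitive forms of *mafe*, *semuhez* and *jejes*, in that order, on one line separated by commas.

The suffix is conditioned by the final sound: -aja when the stem ends in a voiceless consonant (*kupzagah*, *izuras*); -ogo when the stem ends in a voiced consonant (*dugnedaz*, *pagzun*); -wu when the stem ends in a vowel (*ujma*, *sipe*).
Since the final sound of *mafe* is /e/ (a vowel), it takes -wu, giving *mafewu*.
*semuhez*: final sound = /z/, a voiced consonant → -ogo → *semuhezogo*.
The final sound of *jejes* is /s/, which is a voiceless consonant, so the suffix is -aja, giving *jejesaja*.

mafewu, semuhezogo, jejesaja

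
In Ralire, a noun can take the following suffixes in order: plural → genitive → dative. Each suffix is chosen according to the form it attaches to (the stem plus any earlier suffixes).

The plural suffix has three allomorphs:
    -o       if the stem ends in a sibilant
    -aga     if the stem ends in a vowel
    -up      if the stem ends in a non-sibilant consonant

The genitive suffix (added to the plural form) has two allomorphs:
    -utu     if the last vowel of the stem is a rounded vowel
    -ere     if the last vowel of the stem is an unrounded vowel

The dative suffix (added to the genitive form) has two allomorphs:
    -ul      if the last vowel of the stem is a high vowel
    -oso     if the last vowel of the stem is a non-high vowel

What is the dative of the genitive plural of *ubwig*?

Since the final sound of *ubwig* is /g/ (a non-sibilant consonant), it takes -up, giving *ubwigup*.
Since the last vowel of the plural form *ubwigup* is /u/ (a rounded vowel), it takes -utu, giving *ubwiguputu*.
The genitive form *ubwiguputu*: last vowel = /u/, a high vowel → -ul → *ubwiguputuul*.

ubwiguputuul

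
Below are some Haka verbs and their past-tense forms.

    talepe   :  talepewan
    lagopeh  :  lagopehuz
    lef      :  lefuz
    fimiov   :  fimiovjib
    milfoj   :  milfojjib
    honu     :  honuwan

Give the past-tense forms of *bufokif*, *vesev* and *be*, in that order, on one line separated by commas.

The alternation tracks the final sound of the stem — -uz when the stem ends in a voiceless consonant (*lagopeh*, *lef*); -jib when the stem ends in a voiced consonant (*fimiov*, *milfoj*); -wan when the stem ends in a vowel (*talepe*, *honu*).
The final sound of *bufokif* is /f/, which is a voiceless consonant, so the suffix is -uz, giving *bufokifuz*.
Since the final sound of *vesev* is /v/ (a voiced consonant), it takes -jib, giving *vesevjib*.
Since the final sound of *be* is /e/ (a vowel), it takes -wan, giving *bewan*.

bufokifuz, vesevjib, bewan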